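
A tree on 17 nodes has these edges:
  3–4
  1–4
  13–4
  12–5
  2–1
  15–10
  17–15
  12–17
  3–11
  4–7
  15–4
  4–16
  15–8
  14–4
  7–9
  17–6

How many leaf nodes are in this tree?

10

Exactly 10 nodes have a single neighbour: 2, 5, 6, 8, 9, 10, 11, 13, 14, 16.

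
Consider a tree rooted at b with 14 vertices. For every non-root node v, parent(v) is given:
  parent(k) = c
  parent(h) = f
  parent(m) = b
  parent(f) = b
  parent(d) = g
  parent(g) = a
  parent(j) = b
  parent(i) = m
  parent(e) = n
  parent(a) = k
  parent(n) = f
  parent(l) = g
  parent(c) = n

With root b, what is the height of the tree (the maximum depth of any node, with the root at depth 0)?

7

l sits deepest: b–f–n–c–k–a–g–l — 7 edges from the root.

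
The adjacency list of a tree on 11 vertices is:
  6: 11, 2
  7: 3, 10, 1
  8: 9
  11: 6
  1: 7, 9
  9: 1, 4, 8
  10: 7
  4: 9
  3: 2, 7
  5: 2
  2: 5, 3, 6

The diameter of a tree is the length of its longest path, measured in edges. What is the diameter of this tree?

A longest path is 11 - 6 - 2 - 3 - 7 - 1 - 9 - 8, with 7 edges.

7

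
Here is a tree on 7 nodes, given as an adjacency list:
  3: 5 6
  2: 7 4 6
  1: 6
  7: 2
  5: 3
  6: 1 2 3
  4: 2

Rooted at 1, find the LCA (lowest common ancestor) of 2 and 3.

2's ancestor chain is 2, 6, 1 and 3's is 3, 6, 1; they first meet at 6.

6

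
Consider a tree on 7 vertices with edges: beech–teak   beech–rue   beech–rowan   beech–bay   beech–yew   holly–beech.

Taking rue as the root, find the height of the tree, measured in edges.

The longest root-to-leaf path is rue–beech–teak (2 edges).

2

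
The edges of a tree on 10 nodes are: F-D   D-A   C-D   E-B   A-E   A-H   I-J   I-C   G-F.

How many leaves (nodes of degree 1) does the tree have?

Exactly 4 nodes have a single neighbour: B, G, H, J.

4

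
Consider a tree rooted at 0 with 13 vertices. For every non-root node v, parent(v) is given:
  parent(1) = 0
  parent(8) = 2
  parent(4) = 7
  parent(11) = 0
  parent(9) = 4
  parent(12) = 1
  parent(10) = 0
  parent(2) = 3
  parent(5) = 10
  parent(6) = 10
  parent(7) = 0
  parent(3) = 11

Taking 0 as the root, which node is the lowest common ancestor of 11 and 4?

Path 11→root: 11 0; path 4→root: 4 7 0.
First common node: 0.

0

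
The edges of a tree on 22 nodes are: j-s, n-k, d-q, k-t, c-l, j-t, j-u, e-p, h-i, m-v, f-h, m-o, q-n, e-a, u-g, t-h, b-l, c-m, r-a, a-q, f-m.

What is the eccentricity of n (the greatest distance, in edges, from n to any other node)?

The node farthest from n is b, via n-k-t-h-f-m-c-l-b — 8 edges.

8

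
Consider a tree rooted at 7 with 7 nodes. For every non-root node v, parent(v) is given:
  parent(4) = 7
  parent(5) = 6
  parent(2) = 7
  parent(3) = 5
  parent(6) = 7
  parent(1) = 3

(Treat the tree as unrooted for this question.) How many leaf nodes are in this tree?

Exactly 3 nodes have a single neighbour: 1, 2, 4.

3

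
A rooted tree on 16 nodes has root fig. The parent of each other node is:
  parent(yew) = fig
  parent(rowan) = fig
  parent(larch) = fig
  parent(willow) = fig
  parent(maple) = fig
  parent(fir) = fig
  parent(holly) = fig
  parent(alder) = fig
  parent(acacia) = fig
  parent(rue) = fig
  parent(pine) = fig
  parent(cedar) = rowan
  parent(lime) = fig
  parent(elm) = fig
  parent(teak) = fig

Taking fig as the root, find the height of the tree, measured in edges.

2

A deepest node is cedar, reached by fig-rowan-cedar.
That path has 2 edges, so the height is 2.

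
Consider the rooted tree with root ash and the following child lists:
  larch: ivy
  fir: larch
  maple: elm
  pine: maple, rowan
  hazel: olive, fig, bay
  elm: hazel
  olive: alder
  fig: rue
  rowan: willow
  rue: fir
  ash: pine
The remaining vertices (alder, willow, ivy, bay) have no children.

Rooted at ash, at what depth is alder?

6

Climbing from alder to the root: alder–olive–hazel–elm–maple–pine–ash. That's 6 steps.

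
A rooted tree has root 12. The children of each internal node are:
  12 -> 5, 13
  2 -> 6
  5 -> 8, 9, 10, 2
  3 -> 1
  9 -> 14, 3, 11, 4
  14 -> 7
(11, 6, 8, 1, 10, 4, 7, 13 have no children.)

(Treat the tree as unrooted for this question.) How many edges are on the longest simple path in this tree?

5

Starting from 1, a farthest node is 6 at distance 5.
One longest path: 1 - 3 - 9 - 5 - 2 - 6.
So the diameter is 5.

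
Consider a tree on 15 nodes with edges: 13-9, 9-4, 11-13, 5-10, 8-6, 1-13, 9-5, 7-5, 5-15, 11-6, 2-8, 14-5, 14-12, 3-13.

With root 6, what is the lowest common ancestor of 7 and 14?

5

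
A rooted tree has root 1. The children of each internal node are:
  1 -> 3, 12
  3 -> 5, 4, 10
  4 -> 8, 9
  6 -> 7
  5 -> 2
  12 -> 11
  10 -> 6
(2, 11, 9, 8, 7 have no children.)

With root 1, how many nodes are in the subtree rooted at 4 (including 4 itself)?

3

The subtree rooted at 4 contains: 4, 9, 8 — 3 nodes.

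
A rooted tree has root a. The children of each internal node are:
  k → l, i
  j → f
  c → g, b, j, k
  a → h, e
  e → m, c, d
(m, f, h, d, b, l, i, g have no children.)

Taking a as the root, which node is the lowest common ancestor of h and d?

a

h's ancestor chain is h, a and d's is d, e, a; they first meet at a.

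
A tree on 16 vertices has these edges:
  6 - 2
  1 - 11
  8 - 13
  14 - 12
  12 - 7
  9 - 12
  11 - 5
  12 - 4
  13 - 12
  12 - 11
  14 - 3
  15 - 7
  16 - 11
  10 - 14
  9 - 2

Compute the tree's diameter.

Starting from 6, a farthest node is 10 at distance 5.
One longest path: 6–2–9–12–14–10.
So the diameter is 5.

5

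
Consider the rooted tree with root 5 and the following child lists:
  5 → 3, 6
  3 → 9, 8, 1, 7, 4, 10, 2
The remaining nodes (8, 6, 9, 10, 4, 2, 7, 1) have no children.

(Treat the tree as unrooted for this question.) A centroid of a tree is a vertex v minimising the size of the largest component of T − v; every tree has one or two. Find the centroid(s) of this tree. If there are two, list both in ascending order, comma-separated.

3

Removing 3 splits the tree into components of sizes 2, 1, 1, 1, 1, 1, 1, 1; the largest is 2 ≤ ⌊10/2⌋ = 5.
Every other node leaves some component of size > 5, so the centroid is unique.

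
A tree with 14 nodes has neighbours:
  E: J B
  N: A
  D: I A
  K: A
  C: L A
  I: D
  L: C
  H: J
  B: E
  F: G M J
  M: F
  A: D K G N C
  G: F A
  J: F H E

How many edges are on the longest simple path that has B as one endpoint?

7

The node farthest from B is L (I also at distance 7), via B–E–J–F–G–A–C–L — 7 edges.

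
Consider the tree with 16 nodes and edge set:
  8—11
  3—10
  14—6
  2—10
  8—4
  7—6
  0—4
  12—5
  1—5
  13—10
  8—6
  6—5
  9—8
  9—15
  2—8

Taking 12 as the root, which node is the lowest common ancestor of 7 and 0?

Ancestors of 7 (toward the root): 7, 6, 5, 12.
Ancestors of 0: 0, 4, 8, 6, 5, 12.
The deepest node appearing in both lists is 6.

6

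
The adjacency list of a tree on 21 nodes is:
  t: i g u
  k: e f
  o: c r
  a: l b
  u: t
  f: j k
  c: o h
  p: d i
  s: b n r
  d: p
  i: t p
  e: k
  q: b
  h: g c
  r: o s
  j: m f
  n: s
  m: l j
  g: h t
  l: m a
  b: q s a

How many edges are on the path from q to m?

4

Walking from q: q–b–a–l–m. Length 4.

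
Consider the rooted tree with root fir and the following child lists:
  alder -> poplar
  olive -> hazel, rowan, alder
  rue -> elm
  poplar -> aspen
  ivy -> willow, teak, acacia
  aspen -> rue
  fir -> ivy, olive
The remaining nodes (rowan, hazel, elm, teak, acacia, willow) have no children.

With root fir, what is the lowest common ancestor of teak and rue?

fir

Path teak→root: teak ivy fir; path rue→root: rue aspen poplar alder olive fir.
First common node: fir.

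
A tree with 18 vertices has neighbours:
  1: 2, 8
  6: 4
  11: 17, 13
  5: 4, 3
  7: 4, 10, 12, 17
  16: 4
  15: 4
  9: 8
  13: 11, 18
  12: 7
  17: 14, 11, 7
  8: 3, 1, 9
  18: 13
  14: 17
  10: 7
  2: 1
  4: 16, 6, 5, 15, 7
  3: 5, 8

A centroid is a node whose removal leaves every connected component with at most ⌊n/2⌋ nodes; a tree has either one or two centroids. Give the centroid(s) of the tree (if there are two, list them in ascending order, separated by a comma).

4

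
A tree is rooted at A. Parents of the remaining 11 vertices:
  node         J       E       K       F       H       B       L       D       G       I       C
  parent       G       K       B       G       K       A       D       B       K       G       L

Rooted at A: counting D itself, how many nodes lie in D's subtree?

The subtree rooted at D contains: D, L, C — 3 nodes.

3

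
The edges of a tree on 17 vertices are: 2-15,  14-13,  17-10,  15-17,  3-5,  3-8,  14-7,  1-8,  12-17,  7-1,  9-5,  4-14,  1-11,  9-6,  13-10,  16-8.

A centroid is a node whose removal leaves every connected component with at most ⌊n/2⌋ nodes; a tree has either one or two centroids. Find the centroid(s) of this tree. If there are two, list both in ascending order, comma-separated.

7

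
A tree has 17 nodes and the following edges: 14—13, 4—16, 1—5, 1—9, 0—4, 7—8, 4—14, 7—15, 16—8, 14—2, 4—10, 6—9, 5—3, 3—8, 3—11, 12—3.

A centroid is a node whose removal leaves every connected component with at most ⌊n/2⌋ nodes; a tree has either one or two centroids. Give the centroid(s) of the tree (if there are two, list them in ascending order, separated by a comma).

Removing 8 splits the tree into components of sizes 7, 7, 2; the largest is 7 ≤ ⌊17/2⌋ = 8.
Every other node leaves some component of size > 8, so the centroid is unique.

8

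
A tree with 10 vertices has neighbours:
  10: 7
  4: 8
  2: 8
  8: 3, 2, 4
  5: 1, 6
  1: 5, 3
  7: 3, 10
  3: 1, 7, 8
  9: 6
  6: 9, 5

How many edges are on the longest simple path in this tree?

6

A longest path is 10 – 7 – 3 – 1 – 5 – 6 – 9, with 6 edges.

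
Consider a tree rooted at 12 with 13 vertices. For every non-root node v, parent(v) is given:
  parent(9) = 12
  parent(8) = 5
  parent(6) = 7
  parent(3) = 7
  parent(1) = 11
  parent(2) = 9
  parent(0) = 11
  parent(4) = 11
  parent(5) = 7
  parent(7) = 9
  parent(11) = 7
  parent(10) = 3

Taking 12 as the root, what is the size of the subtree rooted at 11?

4

The subtree rooted at 11 contains: 11, 0, 4, 1 — 4 nodes.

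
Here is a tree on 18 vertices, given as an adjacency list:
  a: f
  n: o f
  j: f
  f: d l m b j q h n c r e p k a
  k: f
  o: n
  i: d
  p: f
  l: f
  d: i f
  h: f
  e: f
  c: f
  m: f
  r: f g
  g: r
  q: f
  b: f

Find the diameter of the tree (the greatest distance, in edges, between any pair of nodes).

Starting from o, a farthest node is g at distance 4.
One longest path: o – n – f – r – g.
So the diameter is 4.

4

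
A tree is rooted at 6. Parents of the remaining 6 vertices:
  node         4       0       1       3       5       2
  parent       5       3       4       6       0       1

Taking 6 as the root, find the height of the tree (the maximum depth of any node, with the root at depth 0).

2 sits deepest: 6 – 3 – 0 – 5 – 4 – 1 – 2 — 6 edges from the root.

6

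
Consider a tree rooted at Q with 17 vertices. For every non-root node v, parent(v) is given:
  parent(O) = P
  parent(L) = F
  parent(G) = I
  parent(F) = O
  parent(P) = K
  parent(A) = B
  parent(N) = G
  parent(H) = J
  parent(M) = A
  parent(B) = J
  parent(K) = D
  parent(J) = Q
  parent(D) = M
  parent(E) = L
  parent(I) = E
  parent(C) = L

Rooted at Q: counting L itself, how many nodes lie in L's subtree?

L's subtree: {L, E, C, I, G, N}, size 6.

6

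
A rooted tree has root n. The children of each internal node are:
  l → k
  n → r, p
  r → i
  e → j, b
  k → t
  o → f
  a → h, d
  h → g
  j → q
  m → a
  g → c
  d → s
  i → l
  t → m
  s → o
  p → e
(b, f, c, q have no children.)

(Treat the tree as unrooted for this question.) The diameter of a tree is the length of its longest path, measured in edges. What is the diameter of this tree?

15

BFS from f reaches q last, at distance 15; BFS from q confirms no node is farther.
Path: f-o-s-d-a-m-t-k-l-i-r-n-p-e-j-q.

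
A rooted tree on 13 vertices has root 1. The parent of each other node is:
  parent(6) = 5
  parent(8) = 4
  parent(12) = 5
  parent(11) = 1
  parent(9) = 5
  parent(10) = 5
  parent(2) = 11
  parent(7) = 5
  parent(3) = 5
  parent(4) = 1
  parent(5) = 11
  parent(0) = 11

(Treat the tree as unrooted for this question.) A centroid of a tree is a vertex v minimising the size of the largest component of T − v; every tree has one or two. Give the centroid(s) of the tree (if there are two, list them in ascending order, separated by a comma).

5

Delete 5: the remaining components have sizes 6, 1, 1, 1, 1, 1, 1. Max 6 ≤ 6, so 5 is a centroid.
No neighbour of 5 does as well, so 5 is the unique centroid.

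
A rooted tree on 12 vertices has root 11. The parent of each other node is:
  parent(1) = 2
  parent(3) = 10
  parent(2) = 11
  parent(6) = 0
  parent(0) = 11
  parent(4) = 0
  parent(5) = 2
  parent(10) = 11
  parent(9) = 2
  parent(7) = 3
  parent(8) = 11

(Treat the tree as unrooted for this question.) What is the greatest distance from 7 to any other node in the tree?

5

Distances from 7 peak at 5, attained at 5 (1, 4, 9, 6 also at distance 5).
7–3–10–11–2–5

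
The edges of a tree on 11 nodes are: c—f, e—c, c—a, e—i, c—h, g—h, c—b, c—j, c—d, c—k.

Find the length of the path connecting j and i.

j – c – e – i: 3 edges.

3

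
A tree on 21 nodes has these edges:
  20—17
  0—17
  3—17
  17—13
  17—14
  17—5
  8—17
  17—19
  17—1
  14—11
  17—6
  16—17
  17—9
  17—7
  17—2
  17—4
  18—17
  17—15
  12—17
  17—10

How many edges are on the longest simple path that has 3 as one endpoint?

The node farthest from 3 is 11, via 3-17-14-11 — 3 edges.

3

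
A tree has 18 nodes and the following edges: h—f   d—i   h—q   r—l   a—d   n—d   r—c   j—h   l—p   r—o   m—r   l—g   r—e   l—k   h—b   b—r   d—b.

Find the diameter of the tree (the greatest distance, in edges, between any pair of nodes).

5

BFS from p reaches q last, at distance 5; BFS from q confirms no node is farther.
Path: p-l-r-b-h-q.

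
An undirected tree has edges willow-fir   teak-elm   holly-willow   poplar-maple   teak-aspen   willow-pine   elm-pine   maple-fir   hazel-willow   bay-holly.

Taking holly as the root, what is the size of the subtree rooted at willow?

9

The subtree rooted at willow contains: willow, hazel, fir, pine, maple, elm, poplar, teak, aspen — 9 nodes.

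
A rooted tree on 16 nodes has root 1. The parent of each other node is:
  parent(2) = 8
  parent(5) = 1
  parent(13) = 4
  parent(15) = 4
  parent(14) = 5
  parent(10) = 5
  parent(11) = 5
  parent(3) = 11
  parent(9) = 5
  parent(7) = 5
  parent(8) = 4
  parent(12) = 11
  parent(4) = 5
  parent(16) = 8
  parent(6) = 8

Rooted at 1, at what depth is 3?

Climbing from 3 to the root: 3 – 11 – 5 – 1. That's 3 steps.

3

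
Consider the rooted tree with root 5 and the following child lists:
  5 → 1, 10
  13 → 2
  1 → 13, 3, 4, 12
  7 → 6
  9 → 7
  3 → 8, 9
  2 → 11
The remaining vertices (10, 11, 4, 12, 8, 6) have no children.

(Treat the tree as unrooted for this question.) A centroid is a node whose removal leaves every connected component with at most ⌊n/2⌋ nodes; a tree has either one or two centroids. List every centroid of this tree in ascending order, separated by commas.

Delete 1: the remaining components have sizes 5, 3, 2, 1, 1. Max 5 ≤ 6, so 1 is a centroid.
Every other node leaves some component of size > 6, so the centroid is unique.

1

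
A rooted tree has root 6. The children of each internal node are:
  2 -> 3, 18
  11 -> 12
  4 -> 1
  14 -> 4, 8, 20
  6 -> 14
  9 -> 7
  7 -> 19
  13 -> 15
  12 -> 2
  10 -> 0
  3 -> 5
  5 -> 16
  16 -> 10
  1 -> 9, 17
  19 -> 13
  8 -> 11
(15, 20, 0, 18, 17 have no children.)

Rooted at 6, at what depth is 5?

7

Path from 6 to 5: 6 – 14 – 8 – 11 – 12 – 2 – 3 – 5, which has 7 edges.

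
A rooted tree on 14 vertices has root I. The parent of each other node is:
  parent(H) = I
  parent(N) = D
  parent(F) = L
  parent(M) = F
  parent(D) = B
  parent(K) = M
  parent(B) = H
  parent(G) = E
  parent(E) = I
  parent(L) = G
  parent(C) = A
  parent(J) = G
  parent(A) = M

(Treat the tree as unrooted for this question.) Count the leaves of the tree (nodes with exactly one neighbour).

Exactly 4 nodes have a single neighbour: C, J, K, N.

4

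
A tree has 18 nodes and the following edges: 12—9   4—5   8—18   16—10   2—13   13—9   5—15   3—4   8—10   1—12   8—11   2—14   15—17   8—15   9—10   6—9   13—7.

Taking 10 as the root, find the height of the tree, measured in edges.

5

3 sits deepest: 10-8-15-5-4-3 — 5 edges from the root.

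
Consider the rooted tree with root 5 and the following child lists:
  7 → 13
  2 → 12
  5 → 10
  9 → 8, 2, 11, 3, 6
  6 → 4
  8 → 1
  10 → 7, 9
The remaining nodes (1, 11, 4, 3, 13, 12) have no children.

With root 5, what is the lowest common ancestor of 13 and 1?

13's ancestor chain is 13, 7, 10, 5 and 1's is 1, 8, 9, 10, 5; they first meet at 10.

10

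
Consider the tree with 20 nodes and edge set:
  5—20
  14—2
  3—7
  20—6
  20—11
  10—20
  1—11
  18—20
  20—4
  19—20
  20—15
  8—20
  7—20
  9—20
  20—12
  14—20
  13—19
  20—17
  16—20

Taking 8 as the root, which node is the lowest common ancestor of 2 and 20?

Path 2→root: 2 14 20 8; path 20→root: 20 8.
First common node: 20.

20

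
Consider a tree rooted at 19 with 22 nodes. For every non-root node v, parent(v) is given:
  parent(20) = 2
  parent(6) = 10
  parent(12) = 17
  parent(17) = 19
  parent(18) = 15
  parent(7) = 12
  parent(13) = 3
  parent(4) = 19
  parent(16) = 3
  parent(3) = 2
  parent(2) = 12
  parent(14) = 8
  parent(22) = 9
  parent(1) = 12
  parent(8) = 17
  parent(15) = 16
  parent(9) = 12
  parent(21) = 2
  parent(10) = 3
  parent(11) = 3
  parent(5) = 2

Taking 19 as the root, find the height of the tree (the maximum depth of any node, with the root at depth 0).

7

The longest root-to-leaf path is 19 → 17 → 12 → 2 → 3 → 16 → 15 → 18 (7 edges).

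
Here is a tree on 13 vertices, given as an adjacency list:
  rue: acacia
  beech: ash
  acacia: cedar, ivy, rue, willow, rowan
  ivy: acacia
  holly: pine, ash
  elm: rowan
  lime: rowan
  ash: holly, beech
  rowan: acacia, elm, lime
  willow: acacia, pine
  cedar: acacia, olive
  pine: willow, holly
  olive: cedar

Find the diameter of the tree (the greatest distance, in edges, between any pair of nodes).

Starting from beech, a farthest node is olive at distance 7.
One longest path: beech – ash – holly – pine – willow – acacia – cedar – olive.
So the diameter is 7.

7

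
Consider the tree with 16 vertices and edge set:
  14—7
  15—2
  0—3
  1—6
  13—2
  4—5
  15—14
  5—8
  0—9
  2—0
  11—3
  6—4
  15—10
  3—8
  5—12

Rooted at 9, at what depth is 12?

Climbing from 12 to the root: 12 – 5 – 8 – 3 – 0 – 9. That's 5 steps.

5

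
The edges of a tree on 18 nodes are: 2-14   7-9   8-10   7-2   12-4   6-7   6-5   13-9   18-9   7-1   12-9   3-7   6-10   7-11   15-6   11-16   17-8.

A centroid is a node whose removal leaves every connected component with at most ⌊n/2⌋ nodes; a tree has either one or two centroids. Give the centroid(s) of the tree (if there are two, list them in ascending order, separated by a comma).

If 7 is removed the pieces have sizes 6, 5, 2, 2, 1, 1, all ≤ ⌊18/2⌋ = 9.
No neighbour of 7 does as well, so 7 is the unique centroid.

7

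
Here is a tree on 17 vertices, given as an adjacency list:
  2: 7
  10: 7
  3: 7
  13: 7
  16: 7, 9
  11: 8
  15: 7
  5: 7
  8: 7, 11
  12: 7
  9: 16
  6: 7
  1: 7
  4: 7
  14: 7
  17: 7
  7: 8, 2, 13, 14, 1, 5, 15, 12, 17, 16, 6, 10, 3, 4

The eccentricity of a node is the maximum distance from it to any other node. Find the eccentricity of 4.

The node farthest from 4 is 9 (11 also at distance 3), via 4-7-16-9 — 3 edges.

3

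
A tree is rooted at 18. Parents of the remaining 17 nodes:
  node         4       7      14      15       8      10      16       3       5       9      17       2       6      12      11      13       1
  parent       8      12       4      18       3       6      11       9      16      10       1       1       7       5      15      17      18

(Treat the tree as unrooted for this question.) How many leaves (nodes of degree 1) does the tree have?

3

The leaves are 2, 13, 14.
That is 3 leaves.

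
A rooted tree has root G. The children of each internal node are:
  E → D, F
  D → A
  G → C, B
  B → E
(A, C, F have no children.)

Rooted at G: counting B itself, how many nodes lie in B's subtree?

Descendants of B (including itself): B, E, D, F, A. That's 5.

5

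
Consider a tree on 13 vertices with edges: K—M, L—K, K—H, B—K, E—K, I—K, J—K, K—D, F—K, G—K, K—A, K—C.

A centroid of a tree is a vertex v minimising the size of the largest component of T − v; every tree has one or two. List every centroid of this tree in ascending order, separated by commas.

K

Delete K: the remaining components have sizes 1, 1, 1, 1, 1, 1, 1, 1, 1, 1, 1, 1. Max 1 ≤ 6, so K is a centroid.
No neighbour of K does as well, so K is the unique centroid.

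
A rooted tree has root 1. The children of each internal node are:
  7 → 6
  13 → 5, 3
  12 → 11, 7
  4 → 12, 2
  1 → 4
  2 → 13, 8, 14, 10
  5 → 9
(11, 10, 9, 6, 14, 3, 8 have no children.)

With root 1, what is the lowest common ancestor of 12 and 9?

4

Path 12→root: 12 4 1; path 9→root: 9 5 13 2 4 1.
First common node: 4.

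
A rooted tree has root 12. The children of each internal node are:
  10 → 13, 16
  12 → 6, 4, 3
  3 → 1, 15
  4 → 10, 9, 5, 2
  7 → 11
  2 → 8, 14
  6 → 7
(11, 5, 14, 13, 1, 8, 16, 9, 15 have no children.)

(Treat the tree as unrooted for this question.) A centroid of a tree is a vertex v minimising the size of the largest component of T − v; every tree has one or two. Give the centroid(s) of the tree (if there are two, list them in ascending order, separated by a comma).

Delete 4: the remaining components have sizes 7, 3, 3, 1, 1. Max 7 ≤ 8, so 4 is a centroid.
Every other node leaves some component of size > 8, so the centroid is unique.

4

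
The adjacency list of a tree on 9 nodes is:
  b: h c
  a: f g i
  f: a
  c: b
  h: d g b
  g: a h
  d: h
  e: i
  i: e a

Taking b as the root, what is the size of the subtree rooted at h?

7

The subtree rooted at h contains: h, g, d, a, i, f, e — 7 nodes.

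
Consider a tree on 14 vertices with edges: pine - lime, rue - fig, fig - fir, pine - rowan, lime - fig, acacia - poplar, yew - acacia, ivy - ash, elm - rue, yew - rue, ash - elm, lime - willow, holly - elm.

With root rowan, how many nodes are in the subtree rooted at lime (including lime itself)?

12

The subtree rooted at lime contains: lime, fig, willow, rue, fir, elm, yew, ash, holly, acacia, ivy, poplar — 12 nodes.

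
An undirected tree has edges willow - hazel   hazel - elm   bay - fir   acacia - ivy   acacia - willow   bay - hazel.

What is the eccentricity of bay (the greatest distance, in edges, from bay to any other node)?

4

The node farthest from bay is ivy, via bay–hazel–willow–acacia–ivy — 4 edges.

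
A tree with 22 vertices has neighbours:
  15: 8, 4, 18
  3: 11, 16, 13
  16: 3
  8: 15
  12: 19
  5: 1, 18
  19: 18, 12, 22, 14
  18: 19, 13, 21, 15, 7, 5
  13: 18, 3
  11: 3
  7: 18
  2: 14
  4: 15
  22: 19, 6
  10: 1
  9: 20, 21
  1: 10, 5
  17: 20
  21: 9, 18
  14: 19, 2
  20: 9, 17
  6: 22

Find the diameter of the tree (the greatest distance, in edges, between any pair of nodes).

7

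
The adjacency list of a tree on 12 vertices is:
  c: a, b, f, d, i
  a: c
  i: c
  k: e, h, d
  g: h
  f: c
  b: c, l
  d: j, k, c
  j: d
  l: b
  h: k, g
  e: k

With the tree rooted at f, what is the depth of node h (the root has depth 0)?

4

f – c – d – k – h — 4 edges.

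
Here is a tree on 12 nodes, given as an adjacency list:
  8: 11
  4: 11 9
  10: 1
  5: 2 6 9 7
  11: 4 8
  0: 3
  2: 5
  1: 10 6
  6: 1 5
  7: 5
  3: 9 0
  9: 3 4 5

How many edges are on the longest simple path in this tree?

7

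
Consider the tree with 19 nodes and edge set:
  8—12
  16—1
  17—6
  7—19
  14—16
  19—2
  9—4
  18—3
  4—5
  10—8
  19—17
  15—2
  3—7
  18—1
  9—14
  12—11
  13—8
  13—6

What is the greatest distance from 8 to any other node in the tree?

A farthest node from 8 is 5.
The path 8-13-6-17-19-7-3-18-1-16-14-9-4-5 has 13 edges.

13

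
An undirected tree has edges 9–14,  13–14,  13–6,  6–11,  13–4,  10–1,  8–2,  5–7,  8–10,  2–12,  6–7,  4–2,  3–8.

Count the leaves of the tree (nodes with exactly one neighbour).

The leaves are 1, 3, 5, 9, 11, 12.
That is 6 leaves.

6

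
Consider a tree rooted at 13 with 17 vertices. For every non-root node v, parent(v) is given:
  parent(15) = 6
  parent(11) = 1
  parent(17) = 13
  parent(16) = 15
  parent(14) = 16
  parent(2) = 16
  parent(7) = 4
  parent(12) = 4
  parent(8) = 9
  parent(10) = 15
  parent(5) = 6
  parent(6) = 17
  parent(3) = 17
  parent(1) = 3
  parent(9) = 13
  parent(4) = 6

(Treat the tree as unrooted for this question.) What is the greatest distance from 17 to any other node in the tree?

4

A farthest node from 17 is 2 (14 also at distance 4).
The path 17-6-15-16-2 has 4 edges.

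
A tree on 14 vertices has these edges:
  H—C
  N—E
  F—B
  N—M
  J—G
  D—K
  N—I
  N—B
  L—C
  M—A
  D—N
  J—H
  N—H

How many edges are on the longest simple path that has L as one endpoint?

5

Distances from L peak at 5, attained at K (F, A also at distance 5).
L-C-H-N-D-K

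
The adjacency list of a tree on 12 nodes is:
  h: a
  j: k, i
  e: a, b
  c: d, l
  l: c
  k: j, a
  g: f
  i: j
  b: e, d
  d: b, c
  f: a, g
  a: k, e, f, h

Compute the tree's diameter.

8

BFS from l reaches i last, at distance 8; BFS from i confirms no node is farther.
Path: l–c–d–b–e–a–k–j–i.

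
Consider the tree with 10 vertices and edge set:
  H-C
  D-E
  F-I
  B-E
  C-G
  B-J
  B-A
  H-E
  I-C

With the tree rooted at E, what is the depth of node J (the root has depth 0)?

2

Path from E to J: E → B → J, which has 2 edges.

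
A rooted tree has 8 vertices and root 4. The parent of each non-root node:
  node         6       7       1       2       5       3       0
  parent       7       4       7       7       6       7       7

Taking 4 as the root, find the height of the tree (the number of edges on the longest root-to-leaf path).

3

A deepest node is 5, reached by 4 → 7 → 6 → 5.
That path has 3 edges, so the height is 3.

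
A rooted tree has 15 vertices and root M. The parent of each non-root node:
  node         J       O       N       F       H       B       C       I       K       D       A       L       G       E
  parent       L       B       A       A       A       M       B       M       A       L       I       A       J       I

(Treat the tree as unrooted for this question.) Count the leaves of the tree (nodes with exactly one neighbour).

Exactly 9 nodes have a single neighbour: C, D, E, F, G, H, K, N, O.

9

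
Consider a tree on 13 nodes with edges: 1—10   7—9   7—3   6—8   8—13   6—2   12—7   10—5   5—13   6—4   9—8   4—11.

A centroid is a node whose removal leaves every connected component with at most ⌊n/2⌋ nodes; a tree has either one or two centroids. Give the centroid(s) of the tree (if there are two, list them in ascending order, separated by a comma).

8

Delete 8: the remaining components have sizes 4, 4, 4. Max 4 ≤ 6, so 8 is a centroid.
No neighbour of 8 does as well, so 8 is the unique centroid.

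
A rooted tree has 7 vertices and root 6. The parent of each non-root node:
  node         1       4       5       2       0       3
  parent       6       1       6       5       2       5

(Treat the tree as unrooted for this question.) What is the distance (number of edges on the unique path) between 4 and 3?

4

The path is 4–1–6–5–3, which has 4 edges.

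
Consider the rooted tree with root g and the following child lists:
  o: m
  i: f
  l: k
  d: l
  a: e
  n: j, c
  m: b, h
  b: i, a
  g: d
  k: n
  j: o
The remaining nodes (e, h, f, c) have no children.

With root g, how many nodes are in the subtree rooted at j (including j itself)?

9

j's subtree: {j, o, m, b, h, a, i, e, f}, size 9.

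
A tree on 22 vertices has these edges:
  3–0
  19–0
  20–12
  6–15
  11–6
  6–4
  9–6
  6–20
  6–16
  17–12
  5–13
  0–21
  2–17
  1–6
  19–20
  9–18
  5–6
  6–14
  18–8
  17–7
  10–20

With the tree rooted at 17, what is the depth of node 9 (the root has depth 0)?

4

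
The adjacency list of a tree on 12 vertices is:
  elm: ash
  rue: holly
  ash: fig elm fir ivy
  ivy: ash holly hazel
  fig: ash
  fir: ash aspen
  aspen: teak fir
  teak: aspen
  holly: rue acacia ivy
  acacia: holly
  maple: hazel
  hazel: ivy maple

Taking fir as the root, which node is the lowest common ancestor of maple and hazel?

Ancestors of maple (toward the root): maple, hazel, ivy, ash, fir.
Ancestors of hazel: hazel, ivy, ash, fir.
The deepest node appearing in both lists is hazel.

hazel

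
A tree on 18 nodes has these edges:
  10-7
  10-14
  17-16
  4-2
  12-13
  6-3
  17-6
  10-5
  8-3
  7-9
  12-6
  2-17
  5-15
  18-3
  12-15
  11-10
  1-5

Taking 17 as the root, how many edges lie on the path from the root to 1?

5

Climbing from 1 to the root: 1 – 5 – 15 – 12 – 6 – 17. That's 5 steps.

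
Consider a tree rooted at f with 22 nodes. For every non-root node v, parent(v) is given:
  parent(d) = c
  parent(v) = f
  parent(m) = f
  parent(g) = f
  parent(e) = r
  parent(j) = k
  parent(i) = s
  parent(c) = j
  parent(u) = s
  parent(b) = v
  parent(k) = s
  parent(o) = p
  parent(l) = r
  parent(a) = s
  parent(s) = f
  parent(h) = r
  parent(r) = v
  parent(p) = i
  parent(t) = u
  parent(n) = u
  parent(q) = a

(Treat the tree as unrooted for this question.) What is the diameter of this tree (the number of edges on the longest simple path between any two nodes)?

8

BFS from l reaches d last, at distance 8; BFS from d confirms no node is farther.
Path: l-r-v-f-s-k-j-c-d.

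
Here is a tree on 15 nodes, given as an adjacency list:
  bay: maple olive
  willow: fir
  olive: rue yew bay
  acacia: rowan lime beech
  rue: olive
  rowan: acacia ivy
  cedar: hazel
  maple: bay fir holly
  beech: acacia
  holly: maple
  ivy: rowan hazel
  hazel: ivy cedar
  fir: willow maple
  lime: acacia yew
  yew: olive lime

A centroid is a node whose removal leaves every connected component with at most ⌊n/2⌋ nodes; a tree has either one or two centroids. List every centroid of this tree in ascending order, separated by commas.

If yew is removed the pieces have sizes 7, 7, all ≤ ⌊15/2⌋ = 7.
No neighbour of yew does as well, so yew is the unique centroid.

yew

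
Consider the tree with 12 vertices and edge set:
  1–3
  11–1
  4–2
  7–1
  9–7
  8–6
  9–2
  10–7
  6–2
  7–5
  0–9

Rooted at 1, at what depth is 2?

3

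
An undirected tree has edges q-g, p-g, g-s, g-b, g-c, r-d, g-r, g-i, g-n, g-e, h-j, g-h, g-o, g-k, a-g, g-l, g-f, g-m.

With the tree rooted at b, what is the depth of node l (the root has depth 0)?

Climbing from l to the root: l–g–b. That's 2 steps.

2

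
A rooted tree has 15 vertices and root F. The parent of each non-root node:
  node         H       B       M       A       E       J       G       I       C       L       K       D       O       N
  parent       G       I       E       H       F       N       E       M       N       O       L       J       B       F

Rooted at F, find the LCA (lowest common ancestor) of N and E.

Ancestors of N (toward the root): N, F.
Ancestors of E: E, F.
The deepest node appearing in both lists is F.

F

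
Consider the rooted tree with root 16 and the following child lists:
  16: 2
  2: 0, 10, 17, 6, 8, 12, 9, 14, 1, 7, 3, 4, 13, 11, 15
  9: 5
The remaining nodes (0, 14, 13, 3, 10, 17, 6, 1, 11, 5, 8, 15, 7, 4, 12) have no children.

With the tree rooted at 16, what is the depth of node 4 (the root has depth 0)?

2

Path from 16 to 4: 16 → 2 → 4, which has 2 edges.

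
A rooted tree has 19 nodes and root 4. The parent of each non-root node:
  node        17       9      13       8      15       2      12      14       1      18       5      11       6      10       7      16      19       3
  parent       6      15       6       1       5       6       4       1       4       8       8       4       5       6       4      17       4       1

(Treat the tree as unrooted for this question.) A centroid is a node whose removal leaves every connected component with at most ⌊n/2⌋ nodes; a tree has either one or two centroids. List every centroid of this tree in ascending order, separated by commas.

Delete 8: the remaining components have sizes 9, 8, 1. Max 9 ≤ 9, so 8 is a centroid.
Every other node leaves some component of size > 9, so the centroid is unique.

8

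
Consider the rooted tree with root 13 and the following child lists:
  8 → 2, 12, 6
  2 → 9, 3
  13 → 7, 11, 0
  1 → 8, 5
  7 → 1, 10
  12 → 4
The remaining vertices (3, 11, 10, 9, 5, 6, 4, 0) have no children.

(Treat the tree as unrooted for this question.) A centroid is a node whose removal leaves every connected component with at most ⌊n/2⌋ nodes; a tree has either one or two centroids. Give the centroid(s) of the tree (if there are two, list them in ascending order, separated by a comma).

If 1 is removed the pieces have sizes 7, 5, 1, all ≤ ⌊14/2⌋ = 7.
Its neighbour 8 also leaves a largest component of size 7, so both are centroids.

1, 8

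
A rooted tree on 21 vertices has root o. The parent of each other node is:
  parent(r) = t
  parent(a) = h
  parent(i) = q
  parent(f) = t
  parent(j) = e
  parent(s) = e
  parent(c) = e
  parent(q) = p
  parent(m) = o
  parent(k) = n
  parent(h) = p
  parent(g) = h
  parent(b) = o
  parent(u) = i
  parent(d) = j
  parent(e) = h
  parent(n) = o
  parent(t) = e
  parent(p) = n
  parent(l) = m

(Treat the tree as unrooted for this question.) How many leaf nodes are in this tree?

The leaves are a, b, c, d, f, g, k, l, r, s, u.
That is 11 leaves.

11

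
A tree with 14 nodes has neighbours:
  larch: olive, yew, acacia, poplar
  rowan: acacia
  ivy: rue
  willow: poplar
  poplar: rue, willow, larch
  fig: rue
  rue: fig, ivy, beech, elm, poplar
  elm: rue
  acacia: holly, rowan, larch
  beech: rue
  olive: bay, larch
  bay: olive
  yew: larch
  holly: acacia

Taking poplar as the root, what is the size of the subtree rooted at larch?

The subtree rooted at larch contains: larch, acacia, yew, olive, rowan, holly, bay — 7 nodes.

7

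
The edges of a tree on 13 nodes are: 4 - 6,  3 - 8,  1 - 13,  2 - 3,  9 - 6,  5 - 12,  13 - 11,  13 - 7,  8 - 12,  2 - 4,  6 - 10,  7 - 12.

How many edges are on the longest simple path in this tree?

A longest path is 10-6-4-2-3-8-12-7-13-11, with 9 edges.

9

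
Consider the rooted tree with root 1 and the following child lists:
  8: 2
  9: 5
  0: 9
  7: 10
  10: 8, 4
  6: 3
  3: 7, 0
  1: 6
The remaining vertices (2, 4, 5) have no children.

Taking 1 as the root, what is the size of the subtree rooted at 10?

Descendants of 10 (including itself): 10, 8, 4, 2. That's 4.

4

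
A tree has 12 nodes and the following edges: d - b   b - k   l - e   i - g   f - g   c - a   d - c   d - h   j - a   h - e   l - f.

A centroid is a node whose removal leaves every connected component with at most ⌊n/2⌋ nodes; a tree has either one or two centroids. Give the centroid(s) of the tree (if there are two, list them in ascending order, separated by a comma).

d, h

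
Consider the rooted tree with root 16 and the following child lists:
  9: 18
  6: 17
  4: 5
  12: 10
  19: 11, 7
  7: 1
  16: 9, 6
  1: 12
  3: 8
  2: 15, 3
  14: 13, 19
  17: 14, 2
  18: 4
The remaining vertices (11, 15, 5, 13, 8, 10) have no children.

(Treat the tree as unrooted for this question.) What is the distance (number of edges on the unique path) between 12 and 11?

4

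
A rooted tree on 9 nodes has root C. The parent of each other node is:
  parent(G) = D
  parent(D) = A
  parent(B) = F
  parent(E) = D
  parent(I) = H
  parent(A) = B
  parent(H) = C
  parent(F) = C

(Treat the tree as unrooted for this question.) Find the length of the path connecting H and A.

4

The path is H – C – F – B – A, which has 4 edges.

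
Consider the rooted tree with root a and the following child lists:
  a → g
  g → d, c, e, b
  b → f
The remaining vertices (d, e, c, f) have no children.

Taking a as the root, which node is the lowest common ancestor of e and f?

g

Path e→root: e g a; path f→root: f b g a.
First common node: g.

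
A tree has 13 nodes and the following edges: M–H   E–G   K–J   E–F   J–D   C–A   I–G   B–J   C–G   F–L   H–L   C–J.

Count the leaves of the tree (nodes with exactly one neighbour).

Degree-1 nodes: A, B, D, I, K, M — 6 of them.

6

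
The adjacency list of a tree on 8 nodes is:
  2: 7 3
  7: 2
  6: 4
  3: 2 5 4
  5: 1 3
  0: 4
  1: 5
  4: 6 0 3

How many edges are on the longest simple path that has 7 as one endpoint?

The node farthest from 7 is 0 (1, 6 also at distance 4), via 7 – 2 – 3 – 4 – 0 — 4 edges.

4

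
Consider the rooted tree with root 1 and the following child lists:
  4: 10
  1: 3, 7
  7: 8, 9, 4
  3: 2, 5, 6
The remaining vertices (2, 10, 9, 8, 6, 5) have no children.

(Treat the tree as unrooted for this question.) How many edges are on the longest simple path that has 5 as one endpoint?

The node farthest from 5 is 10, via 5–3–1–7–4–10 — 5 edges.

5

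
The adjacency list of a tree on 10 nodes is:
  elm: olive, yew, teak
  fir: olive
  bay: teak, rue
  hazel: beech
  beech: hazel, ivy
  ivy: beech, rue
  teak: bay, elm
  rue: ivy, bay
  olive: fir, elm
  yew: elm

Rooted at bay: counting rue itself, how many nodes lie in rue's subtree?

Descendants of rue (including itself): rue, ivy, beech, hazel. That's 4.

4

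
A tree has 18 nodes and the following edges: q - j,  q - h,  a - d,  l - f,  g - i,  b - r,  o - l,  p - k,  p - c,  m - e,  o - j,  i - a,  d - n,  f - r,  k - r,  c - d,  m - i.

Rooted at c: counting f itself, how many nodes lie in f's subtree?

Descendants of f (including itself): f, l, o, j, q, h. That's 6.

6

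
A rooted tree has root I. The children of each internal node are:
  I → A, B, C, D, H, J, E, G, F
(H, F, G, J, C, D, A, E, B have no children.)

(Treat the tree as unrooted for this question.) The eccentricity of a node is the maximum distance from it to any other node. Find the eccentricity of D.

2

A farthest node from D is B (F, C, H, G, E, J, A also at distance 2).
The path D-I-B has 2 edges.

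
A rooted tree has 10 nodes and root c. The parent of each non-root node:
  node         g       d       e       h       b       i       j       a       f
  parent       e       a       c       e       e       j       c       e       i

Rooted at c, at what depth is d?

c → e → a → d — 3 edges.

3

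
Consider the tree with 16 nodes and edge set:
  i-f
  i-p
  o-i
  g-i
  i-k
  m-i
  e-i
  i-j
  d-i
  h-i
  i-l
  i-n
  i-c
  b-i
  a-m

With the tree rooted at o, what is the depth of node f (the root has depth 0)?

2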